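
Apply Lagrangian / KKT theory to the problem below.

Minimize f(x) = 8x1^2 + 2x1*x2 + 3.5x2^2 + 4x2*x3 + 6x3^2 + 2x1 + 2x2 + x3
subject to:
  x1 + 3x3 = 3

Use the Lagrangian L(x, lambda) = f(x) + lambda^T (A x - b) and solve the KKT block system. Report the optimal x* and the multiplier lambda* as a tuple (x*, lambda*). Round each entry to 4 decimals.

Form the Lagrangian:
  L(x, lambda) = (1/2) x^T Q x + c^T x + lambda^T (A x - b)
Stationarity (grad_x L = 0): Q x + c + A^T lambda = 0.
Primal feasibility: A x = b.

This gives the KKT block system:
  [ Q   A^T ] [ x     ]   [-c ]
  [ A    0  ] [ lambda ] = [ b ]

Solving the linear system:
  x*      = (0.1682, -0.8732, 0.9439)
  lambda* = (-2.9449)
  f(x*)   = 4.1843

x* = (0.1682, -0.8732, 0.9439), lambda* = (-2.9449)


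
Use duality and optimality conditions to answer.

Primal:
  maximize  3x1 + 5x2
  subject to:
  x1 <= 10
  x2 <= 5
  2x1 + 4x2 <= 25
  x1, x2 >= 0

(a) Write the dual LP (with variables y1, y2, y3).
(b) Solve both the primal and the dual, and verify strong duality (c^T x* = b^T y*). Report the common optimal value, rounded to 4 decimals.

The standard primal-dual pair for 'max c^T x s.t. A x <= b, x >= 0' is:
  Dual:  min b^T y  s.t.  A^T y >= c,  y >= 0.

So the dual LP is:
  minimize  10y1 + 5y2 + 25y3
  subject to:
    y1 + 2y3 >= 3
    y2 + 4y3 >= 5
    y1, y2, y3 >= 0

Solving the primal: x* = (10, 1.25).
  primal value c^T x* = 36.25.
Solving the dual: y* = (0.5, 0, 1.25).
  dual value b^T y* = 36.25.
Strong duality: c^T x* = b^T y*. Confirmed.

36.25


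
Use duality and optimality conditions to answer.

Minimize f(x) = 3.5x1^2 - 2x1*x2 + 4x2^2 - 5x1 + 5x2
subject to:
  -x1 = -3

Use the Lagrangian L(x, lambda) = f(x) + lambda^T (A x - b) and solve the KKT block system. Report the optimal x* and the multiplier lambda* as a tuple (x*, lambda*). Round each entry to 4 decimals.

Form the Lagrangian:
  L(x, lambda) = (1/2) x^T Q x + c^T x + lambda^T (A x - b)
Stationarity (grad_x L = 0): Q x + c + A^T lambda = 0.
Primal feasibility: A x = b.

This gives the KKT block system:
  [ Q   A^T ] [ x     ]   [-c ]
  [ A    0  ] [ lambda ] = [ b ]

Solving the linear system:
  x*      = (3, 0.125)
  lambda* = (15.75)
  f(x*)   = 16.4375

x* = (3, 0.125), lambda* = (15.75)


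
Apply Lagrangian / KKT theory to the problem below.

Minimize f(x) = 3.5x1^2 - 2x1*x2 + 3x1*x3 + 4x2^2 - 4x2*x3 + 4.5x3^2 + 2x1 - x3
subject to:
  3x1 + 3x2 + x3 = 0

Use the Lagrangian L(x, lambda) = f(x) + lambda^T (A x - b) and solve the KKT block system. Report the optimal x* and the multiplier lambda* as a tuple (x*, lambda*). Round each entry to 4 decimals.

Form the Lagrangian:
  L(x, lambda) = (1/2) x^T Q x + c^T x + lambda^T (A x - b)
Stationarity (grad_x L = 0): Q x + c + A^T lambda = 0.
Primal feasibility: A x = b.

This gives the KKT block system:
  [ Q   A^T ] [ x     ]   [-c ]
  [ A    0  ] [ lambda ] = [ b ]

Solving the linear system:
  x*      = (-0.269, 0.1686, 0.301)
  lambda* = (-0.2277)
  f(x*)   = -0.4195

x* = (-0.269, 0.1686, 0.301), lambda* = (-0.2277)


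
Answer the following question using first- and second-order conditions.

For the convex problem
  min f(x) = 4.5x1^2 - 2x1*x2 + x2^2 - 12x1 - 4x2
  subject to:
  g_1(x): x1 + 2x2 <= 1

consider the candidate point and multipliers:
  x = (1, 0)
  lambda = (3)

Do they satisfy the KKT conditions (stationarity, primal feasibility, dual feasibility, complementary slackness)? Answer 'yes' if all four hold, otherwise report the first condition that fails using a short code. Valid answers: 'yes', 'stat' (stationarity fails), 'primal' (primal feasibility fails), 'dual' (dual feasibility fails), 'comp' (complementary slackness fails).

Gradient of f: grad f(x) = Q x + c = (-3, -6)
Constraint values g_i(x) = a_i^T x - b_i:
  g_1((1, 0)) = 0
Stationarity residual: grad f(x) + sum_i lambda_i a_i = (0, 0)
  -> stationarity OK
Primal feasibility (all g_i <= 0): OK
Dual feasibility (all lambda_i >= 0): OK
Complementary slackness (lambda_i * g_i(x) = 0 for all i): OK

Verdict: yes, KKT holds.

yes


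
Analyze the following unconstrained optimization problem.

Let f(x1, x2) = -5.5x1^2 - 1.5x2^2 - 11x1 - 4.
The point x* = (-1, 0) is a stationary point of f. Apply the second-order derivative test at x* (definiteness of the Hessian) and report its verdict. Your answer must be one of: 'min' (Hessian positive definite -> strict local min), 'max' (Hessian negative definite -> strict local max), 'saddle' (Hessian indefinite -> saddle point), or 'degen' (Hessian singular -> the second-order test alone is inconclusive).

Compute the Hessian H = grad^2 f:
  H = [[-11, 0], [0, -3]]
Verify stationarity: grad f(x*) = H x* + g = (0, 0).
Eigenvalues of H: -11, -3.
Both eigenvalues < 0, so H is negative definite -> x* is a strict local max.

max


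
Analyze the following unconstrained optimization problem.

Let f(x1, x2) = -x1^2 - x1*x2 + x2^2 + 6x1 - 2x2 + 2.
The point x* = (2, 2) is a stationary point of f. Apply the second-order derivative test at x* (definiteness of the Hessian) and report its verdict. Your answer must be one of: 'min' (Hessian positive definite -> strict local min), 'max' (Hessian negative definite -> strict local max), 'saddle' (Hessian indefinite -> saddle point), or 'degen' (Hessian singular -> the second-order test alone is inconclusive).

Compute the Hessian H = grad^2 f:
  H = [[-2, -1], [-1, 2]]
Verify stationarity: grad f(x*) = H x* + g = (0, 0).
Eigenvalues of H: -2.2361, 2.2361.
Eigenvalues have mixed signs, so H is indefinite -> x* is a saddle point.

saddle


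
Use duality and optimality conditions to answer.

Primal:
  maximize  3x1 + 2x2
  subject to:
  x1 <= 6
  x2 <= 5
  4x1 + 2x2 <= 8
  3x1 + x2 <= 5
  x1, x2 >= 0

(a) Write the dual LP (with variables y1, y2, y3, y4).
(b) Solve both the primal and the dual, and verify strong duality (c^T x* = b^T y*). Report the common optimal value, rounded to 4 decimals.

The standard primal-dual pair for 'max c^T x s.t. A x <= b, x >= 0' is:
  Dual:  min b^T y  s.t.  A^T y >= c,  y >= 0.

So the dual LP is:
  minimize  6y1 + 5y2 + 8y3 + 5y4
  subject to:
    y1 + 4y3 + 3y4 >= 3
    y2 + 2y3 + y4 >= 2
    y1, y2, y3, y4 >= 0

Solving the primal: x* = (0, 4).
  primal value c^T x* = 8.
Solving the dual: y* = (0, 0, 1, 0).
  dual value b^T y* = 8.
Strong duality: c^T x* = b^T y*. Confirmed.

8


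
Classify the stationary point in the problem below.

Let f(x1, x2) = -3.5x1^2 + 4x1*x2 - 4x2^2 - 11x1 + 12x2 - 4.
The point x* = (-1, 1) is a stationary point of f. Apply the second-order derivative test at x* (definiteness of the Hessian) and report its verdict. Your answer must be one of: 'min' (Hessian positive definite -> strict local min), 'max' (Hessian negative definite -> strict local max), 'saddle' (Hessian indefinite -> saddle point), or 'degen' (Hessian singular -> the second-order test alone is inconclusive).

Compute the Hessian H = grad^2 f:
  H = [[-7, 4], [4, -8]]
Verify stationarity: grad f(x*) = H x* + g = (0, 0).
Eigenvalues of H: -11.5311, -3.4689.
Both eigenvalues < 0, so H is negative definite -> x* is a strict local max.

max


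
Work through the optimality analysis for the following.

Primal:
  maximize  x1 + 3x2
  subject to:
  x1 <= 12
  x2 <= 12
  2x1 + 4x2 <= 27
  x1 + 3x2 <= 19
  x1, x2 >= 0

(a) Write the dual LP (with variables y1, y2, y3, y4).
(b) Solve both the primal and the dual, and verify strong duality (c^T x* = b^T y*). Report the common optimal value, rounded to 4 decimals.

The standard primal-dual pair for 'max c^T x s.t. A x <= b, x >= 0' is:
  Dual:  min b^T y  s.t.  A^T y >= c,  y >= 0.

So the dual LP is:
  minimize  12y1 + 12y2 + 27y3 + 19y4
  subject to:
    y1 + 2y3 + y4 >= 1
    y2 + 4y3 + 3y4 >= 3
    y1, y2, y3, y4 >= 0

Solving the primal: x* = (2.5, 5.5).
  primal value c^T x* = 19.
Solving the dual: y* = (0, 0, 0, 1).
  dual value b^T y* = 19.
Strong duality: c^T x* = b^T y*. Confirmed.

19


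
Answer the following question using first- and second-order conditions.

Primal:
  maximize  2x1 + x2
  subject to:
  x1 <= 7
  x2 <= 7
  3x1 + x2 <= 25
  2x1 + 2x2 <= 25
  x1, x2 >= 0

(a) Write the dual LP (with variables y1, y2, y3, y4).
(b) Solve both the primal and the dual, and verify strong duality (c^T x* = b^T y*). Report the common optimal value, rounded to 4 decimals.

The standard primal-dual pair for 'max c^T x s.t. A x <= b, x >= 0' is:
  Dual:  min b^T y  s.t.  A^T y >= c,  y >= 0.

So the dual LP is:
  minimize  7y1 + 7y2 + 25y3 + 25y4
  subject to:
    y1 + 3y3 + 2y4 >= 2
    y2 + y3 + 2y4 >= 1
    y1, y2, y3, y4 >= 0

Solving the primal: x* = (6.25, 6.25).
  primal value c^T x* = 18.75.
Solving the dual: y* = (0, 0, 0.5, 0.25).
  dual value b^T y* = 18.75.
Strong duality: c^T x* = b^T y*. Confirmed.

18.75


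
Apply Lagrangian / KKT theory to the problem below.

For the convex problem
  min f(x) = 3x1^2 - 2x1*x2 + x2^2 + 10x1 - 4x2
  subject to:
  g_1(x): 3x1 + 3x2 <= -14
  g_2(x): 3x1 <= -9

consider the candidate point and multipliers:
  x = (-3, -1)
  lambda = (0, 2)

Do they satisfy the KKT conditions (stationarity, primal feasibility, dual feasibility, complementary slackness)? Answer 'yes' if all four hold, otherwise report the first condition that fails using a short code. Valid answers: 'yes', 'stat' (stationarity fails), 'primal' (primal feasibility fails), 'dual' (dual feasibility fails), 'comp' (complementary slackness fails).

Gradient of f: grad f(x) = Q x + c = (-6, 0)
Constraint values g_i(x) = a_i^T x - b_i:
  g_1((-3, -1)) = 2
  g_2((-3, -1)) = 0
Stationarity residual: grad f(x) + sum_i lambda_i a_i = (0, 0)
  -> stationarity OK
Primal feasibility (all g_i <= 0): FAILS
Dual feasibility (all lambda_i >= 0): OK
Complementary slackness (lambda_i * g_i(x) = 0 for all i): OK

Verdict: the first failing condition is primal_feasibility -> primal.

primal


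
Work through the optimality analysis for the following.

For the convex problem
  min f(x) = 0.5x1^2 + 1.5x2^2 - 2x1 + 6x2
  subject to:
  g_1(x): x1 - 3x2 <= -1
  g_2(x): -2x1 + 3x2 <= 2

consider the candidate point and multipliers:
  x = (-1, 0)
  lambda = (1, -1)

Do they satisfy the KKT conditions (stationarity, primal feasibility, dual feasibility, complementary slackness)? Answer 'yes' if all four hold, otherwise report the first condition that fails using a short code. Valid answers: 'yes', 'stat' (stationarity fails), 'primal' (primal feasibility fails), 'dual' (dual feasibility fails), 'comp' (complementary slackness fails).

Gradient of f: grad f(x) = Q x + c = (-3, 6)
Constraint values g_i(x) = a_i^T x - b_i:
  g_1((-1, 0)) = 0
  g_2((-1, 0)) = 0
Stationarity residual: grad f(x) + sum_i lambda_i a_i = (0, 0)
  -> stationarity OK
Primal feasibility (all g_i <= 0): OK
Dual feasibility (all lambda_i >= 0): FAILS
Complementary slackness (lambda_i * g_i(x) = 0 for all i): OK

Verdict: the first failing condition is dual_feasibility -> dual.

dual


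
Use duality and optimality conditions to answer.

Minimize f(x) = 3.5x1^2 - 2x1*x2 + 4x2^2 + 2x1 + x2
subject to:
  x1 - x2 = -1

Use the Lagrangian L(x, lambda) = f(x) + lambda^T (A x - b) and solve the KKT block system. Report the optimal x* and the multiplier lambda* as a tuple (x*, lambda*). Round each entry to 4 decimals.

Form the Lagrangian:
  L(x, lambda) = (1/2) x^T Q x + c^T x + lambda^T (A x - b)
Stationarity (grad_x L = 0): Q x + c + A^T lambda = 0.
Primal feasibility: A x = b.

This gives the KKT block system:
  [ Q   A^T ] [ x     ]   [-c ]
  [ A    0  ] [ lambda ] = [ b ]

Solving the linear system:
  x*      = (-0.8182, 0.1818)
  lambda* = (4.0909)
  f(x*)   = 1.3182

x* = (-0.8182, 0.1818), lambda* = (4.0909)


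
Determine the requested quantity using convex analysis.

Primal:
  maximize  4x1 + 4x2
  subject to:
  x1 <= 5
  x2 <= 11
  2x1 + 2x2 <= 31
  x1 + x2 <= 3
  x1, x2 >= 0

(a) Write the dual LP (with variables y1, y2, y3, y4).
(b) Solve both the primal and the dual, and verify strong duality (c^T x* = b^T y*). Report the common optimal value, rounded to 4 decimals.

The standard primal-dual pair for 'max c^T x s.t. A x <= b, x >= 0' is:
  Dual:  min b^T y  s.t.  A^T y >= c,  y >= 0.

So the dual LP is:
  minimize  5y1 + 11y2 + 31y3 + 3y4
  subject to:
    y1 + 2y3 + y4 >= 4
    y2 + 2y3 + y4 >= 4
    y1, y2, y3, y4 >= 0

Solving the primal: x* = (3, 0).
  primal value c^T x* = 12.
Solving the dual: y* = (0, 0, 0, 4).
  dual value b^T y* = 12.
Strong duality: c^T x* = b^T y*. Confirmed.

12


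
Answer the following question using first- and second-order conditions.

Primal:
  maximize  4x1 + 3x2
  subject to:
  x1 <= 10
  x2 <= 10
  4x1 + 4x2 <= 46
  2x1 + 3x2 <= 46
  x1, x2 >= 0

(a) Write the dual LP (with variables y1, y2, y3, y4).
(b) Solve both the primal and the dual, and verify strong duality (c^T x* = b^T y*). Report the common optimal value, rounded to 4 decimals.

The standard primal-dual pair for 'max c^T x s.t. A x <= b, x >= 0' is:
  Dual:  min b^T y  s.t.  A^T y >= c,  y >= 0.

So the dual LP is:
  minimize  10y1 + 10y2 + 46y3 + 46y4
  subject to:
    y1 + 4y3 + 2y4 >= 4
    y2 + 4y3 + 3y4 >= 3
    y1, y2, y3, y4 >= 0

Solving the primal: x* = (10, 1.5).
  primal value c^T x* = 44.5.
Solving the dual: y* = (1, 0, 0.75, 0).
  dual value b^T y* = 44.5.
Strong duality: c^T x* = b^T y*. Confirmed.

44.5


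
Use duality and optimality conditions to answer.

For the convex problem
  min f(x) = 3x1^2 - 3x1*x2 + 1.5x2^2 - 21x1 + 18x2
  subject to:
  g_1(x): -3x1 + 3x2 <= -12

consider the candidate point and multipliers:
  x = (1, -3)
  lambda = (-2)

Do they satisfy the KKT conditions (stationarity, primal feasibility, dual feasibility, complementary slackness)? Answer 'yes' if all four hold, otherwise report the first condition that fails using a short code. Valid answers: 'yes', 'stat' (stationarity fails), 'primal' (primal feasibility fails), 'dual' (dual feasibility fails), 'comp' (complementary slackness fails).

Gradient of f: grad f(x) = Q x + c = (-6, 6)
Constraint values g_i(x) = a_i^T x - b_i:
  g_1((1, -3)) = 0
Stationarity residual: grad f(x) + sum_i lambda_i a_i = (0, 0)
  -> stationarity OK
Primal feasibility (all g_i <= 0): OK
Dual feasibility (all lambda_i >= 0): FAILS
Complementary slackness (lambda_i * g_i(x) = 0 for all i): OK

Verdict: the first failing condition is dual_feasibility -> dual.

dual


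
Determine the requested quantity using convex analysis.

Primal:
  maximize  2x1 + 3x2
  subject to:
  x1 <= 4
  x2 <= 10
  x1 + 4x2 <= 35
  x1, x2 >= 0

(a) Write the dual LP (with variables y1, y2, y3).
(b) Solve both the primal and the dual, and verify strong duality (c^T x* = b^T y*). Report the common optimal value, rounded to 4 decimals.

The standard primal-dual pair for 'max c^T x s.t. A x <= b, x >= 0' is:
  Dual:  min b^T y  s.t.  A^T y >= c,  y >= 0.

So the dual LP is:
  minimize  4y1 + 10y2 + 35y3
  subject to:
    y1 + y3 >= 2
    y2 + 4y3 >= 3
    y1, y2, y3 >= 0

Solving the primal: x* = (4, 7.75).
  primal value c^T x* = 31.25.
Solving the dual: y* = (1.25, 0, 0.75).
  dual value b^T y* = 31.25.
Strong duality: c^T x* = b^T y*. Confirmed.

31.25


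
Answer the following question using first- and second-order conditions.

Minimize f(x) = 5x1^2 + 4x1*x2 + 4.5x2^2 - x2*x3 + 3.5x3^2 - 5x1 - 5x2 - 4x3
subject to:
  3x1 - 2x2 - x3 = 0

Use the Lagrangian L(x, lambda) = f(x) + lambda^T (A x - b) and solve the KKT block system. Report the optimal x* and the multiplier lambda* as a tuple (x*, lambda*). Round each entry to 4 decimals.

Form the Lagrangian:
  L(x, lambda) = (1/2) x^T Q x + c^T x + lambda^T (A x - b)
Stationarity (grad_x L = 0): Q x + c + A^T lambda = 0.
Primal feasibility: A x = b.

This gives the KKT block system:
  [ Q   A^T ] [ x     ]   [-c ]
  [ A    0  ] [ lambda ] = [ b ]

Solving the linear system:
  x*      = (0.4375, 0.3643, 0.5838)
  lambda* = (-0.2774)
  f(x*)   = -3.1723

x* = (0.4375, 0.3643, 0.5838), lambda* = (-0.2774)


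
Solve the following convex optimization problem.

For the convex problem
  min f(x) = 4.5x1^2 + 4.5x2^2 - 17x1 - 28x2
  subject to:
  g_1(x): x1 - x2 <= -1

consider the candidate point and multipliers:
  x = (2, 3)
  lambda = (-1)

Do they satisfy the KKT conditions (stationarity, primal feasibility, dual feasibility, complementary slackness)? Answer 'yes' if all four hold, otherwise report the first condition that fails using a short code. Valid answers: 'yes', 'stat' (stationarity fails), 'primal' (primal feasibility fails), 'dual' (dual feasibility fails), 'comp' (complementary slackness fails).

Gradient of f: grad f(x) = Q x + c = (1, -1)
Constraint values g_i(x) = a_i^T x - b_i:
  g_1((2, 3)) = 0
Stationarity residual: grad f(x) + sum_i lambda_i a_i = (0, 0)
  -> stationarity OK
Primal feasibility (all g_i <= 0): OK
Dual feasibility (all lambda_i >= 0): FAILS
Complementary slackness (lambda_i * g_i(x) = 0 for all i): OK

Verdict: the first failing condition is dual_feasibility -> dual.

dual


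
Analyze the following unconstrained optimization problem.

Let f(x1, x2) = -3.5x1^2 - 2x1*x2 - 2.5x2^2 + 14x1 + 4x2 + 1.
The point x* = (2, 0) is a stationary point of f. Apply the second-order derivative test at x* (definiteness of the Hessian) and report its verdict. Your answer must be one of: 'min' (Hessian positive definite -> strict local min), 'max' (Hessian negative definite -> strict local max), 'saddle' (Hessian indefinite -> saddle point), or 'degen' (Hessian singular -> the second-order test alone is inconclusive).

Compute the Hessian H = grad^2 f:
  H = [[-7, -2], [-2, -5]]
Verify stationarity: grad f(x*) = H x* + g = (0, 0).
Eigenvalues of H: -8.2361, -3.7639.
Both eigenvalues < 0, so H is negative definite -> x* is a strict local max.

max


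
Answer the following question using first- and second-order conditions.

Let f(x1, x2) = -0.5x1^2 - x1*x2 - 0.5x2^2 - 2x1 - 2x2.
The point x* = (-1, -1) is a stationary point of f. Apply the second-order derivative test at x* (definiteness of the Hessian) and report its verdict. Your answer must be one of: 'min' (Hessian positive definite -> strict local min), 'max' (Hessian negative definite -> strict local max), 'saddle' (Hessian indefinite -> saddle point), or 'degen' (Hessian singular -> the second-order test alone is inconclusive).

Compute the Hessian H = grad^2 f:
  H = [[-1, -1], [-1, -1]]
Verify stationarity: grad f(x*) = H x* + g = (0, 0).
Eigenvalues of H: -2, 0.
H has a zero eigenvalue (singular; negative semidefinite but not definite), so H is neither positive definite, negative definite, nor indefinite. The second-order test alone is inconclusive -> degen.
(Indeed, f is constant along the null direction of H through x*, so x* is not a strict local extremum.)

degen


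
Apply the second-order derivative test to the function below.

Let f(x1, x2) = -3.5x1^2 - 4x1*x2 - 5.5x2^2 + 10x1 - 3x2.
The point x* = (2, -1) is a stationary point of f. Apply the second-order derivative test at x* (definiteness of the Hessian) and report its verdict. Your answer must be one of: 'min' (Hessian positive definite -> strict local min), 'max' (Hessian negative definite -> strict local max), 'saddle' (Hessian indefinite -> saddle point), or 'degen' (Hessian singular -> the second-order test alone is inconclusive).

Compute the Hessian H = grad^2 f:
  H = [[-7, -4], [-4, -11]]
Verify stationarity: grad f(x*) = H x* + g = (0, 0).
Eigenvalues of H: -13.4721, -4.5279.
Both eigenvalues < 0, so H is negative definite -> x* is a strict local max.

max


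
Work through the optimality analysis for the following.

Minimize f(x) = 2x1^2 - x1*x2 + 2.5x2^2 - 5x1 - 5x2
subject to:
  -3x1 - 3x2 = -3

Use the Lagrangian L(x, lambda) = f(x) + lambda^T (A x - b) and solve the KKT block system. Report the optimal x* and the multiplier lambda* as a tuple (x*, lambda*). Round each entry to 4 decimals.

Form the Lagrangian:
  L(x, lambda) = (1/2) x^T Q x + c^T x + lambda^T (A x - b)
Stationarity (grad_x L = 0): Q x + c + A^T lambda = 0.
Primal feasibility: A x = b.

This gives the KKT block system:
  [ Q   A^T ] [ x     ]   [-c ]
  [ A    0  ] [ lambda ] = [ b ]

Solving the linear system:
  x*      = (0.5455, 0.4545)
  lambda* = (-1.0909)
  f(x*)   = -4.1364

x* = (0.5455, 0.4545), lambda* = (-1.0909)


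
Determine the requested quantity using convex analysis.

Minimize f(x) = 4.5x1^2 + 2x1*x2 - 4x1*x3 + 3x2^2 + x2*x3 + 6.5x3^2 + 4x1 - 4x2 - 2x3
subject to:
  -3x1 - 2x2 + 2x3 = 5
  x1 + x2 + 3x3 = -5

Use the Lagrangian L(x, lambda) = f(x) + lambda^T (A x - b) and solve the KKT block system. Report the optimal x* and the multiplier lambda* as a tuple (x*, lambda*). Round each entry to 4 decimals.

Form the Lagrangian:
  L(x, lambda) = (1/2) x^T Q x + c^T x + lambda^T (A x - b)
Stationarity (grad_x L = 0): Q x + c + A^T lambda = 0.
Primal feasibility: A x = b.

This gives the KKT block system:
  [ Q   A^T ] [ x     ]   [-c ]
  [ A    0  ] [ lambda ] = [ b ]

Solving the linear system:
  x*      = (-2.2429, -0.041, -0.9054)
  lambda* = (-3.0091, 3.6192)
  f(x*)   = 13.0724

x* = (-2.2429, -0.041, -0.9054), lambda* = (-3.0091, 3.6192)


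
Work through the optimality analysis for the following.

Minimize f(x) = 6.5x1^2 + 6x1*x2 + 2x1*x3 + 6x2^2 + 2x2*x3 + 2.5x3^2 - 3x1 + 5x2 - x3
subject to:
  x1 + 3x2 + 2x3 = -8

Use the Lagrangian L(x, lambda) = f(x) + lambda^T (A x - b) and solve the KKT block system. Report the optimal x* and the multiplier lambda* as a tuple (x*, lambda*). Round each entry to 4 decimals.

Form the Lagrangian:
  L(x, lambda) = (1/2) x^T Q x + c^T x + lambda^T (A x - b)
Stationarity (grad_x L = 0): Q x + c + A^T lambda = 0.
Primal feasibility: A x = b.

This gives the KKT block system:
  [ Q   A^T ] [ x     ]   [-c ]
  [ A    0  ] [ lambda ] = [ b ]

Solving the linear system:
  x*      = (0.9677, -1.9748, -1.5217)
  lambda* = (5.3114)
  f(x*)   = 15.6178

x* = (0.9677, -1.9748, -1.5217), lambda* = (5.3114)


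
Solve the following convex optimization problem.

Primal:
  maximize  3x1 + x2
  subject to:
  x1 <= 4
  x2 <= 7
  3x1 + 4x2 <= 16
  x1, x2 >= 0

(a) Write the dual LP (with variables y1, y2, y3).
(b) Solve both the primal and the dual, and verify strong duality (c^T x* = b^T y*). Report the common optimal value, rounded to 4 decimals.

The standard primal-dual pair for 'max c^T x s.t. A x <= b, x >= 0' is:
  Dual:  min b^T y  s.t.  A^T y >= c,  y >= 0.

So the dual LP is:
  minimize  4y1 + 7y2 + 16y3
  subject to:
    y1 + 3y3 >= 3
    y2 + 4y3 >= 1
    y1, y2, y3 >= 0

Solving the primal: x* = (4, 1).
  primal value c^T x* = 13.
Solving the dual: y* = (2.25, 0, 0.25).
  dual value b^T y* = 13.
Strong duality: c^T x* = b^T y*. Confirmed.

13


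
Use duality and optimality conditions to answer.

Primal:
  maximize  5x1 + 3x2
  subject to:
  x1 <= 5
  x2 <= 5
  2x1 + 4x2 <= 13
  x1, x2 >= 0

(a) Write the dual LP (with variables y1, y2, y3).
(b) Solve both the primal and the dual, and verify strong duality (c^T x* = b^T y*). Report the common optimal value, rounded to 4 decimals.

The standard primal-dual pair for 'max c^T x s.t. A x <= b, x >= 0' is:
  Dual:  min b^T y  s.t.  A^T y >= c,  y >= 0.

So the dual LP is:
  minimize  5y1 + 5y2 + 13y3
  subject to:
    y1 + 2y3 >= 5
    y2 + 4y3 >= 3
    y1, y2, y3 >= 0

Solving the primal: x* = (5, 0.75).
  primal value c^T x* = 27.25.
Solving the dual: y* = (3.5, 0, 0.75).
  dual value b^T y* = 27.25.
Strong duality: c^T x* = b^T y*. Confirmed.

27.25


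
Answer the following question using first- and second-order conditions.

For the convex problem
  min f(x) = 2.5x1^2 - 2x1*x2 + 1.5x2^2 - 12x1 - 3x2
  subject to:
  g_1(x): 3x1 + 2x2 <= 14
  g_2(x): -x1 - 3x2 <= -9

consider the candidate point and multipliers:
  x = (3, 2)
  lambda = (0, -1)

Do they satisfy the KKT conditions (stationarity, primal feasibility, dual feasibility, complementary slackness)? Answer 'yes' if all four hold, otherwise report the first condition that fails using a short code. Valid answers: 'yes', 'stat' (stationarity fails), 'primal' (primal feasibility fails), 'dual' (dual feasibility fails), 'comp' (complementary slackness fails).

Gradient of f: grad f(x) = Q x + c = (-1, -3)
Constraint values g_i(x) = a_i^T x - b_i:
  g_1((3, 2)) = -1
  g_2((3, 2)) = 0
Stationarity residual: grad f(x) + sum_i lambda_i a_i = (0, 0)
  -> stationarity OK
Primal feasibility (all g_i <= 0): OK
Dual feasibility (all lambda_i >= 0): FAILS
Complementary slackness (lambda_i * g_i(x) = 0 for all i): OK

Verdict: the first failing condition is dual_feasibility -> dual.

dual


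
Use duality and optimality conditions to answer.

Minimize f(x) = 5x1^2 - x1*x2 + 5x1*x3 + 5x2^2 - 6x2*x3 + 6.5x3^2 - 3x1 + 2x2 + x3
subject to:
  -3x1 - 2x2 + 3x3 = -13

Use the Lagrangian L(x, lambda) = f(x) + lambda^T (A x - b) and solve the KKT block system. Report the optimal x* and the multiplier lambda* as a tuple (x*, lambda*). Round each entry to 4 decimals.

Form the Lagrangian:
  L(x, lambda) = (1/2) x^T Q x + c^T x + lambda^T (A x - b)
Stationarity (grad_x L = 0): Q x + c + A^T lambda = 0.
Primal feasibility: A x = b.

This gives the KKT block system:
  [ Q   A^T ] [ x     ]   [-c ]
  [ A    0  ] [ lambda ] = [ b ]

Solving the linear system:
  x*      = (2.494, -0.4604, -2.1463)
  lambda* = (3.8897)
  f(x*)   = 20.0084

x* = (2.494, -0.4604, -2.1463), lambda* = (3.8897)


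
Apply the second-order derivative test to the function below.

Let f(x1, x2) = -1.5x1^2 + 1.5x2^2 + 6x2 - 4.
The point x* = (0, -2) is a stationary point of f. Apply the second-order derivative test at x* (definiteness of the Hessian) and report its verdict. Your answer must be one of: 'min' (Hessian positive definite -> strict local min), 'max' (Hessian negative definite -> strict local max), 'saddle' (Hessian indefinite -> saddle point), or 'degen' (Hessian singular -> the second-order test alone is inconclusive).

Compute the Hessian H = grad^2 f:
  H = [[-3, 0], [0, 3]]
Verify stationarity: grad f(x*) = H x* + g = (0, 0).
Eigenvalues of H: -3, 3.
Eigenvalues have mixed signs, so H is indefinite -> x* is a saddle point.

saddle


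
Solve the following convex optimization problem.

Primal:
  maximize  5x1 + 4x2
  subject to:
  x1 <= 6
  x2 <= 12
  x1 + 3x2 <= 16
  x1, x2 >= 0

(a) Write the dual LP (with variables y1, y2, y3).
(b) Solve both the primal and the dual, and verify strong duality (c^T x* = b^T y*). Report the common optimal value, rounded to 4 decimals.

The standard primal-dual pair for 'max c^T x s.t. A x <= b, x >= 0' is:
  Dual:  min b^T y  s.t.  A^T y >= c,  y >= 0.

So the dual LP is:
  minimize  6y1 + 12y2 + 16y3
  subject to:
    y1 + y3 >= 5
    y2 + 3y3 >= 4
    y1, y2, y3 >= 0

Solving the primal: x* = (6, 3.3333).
  primal value c^T x* = 43.3333.
Solving the dual: y* = (3.6667, 0, 1.3333).
  dual value b^T y* = 43.3333.
Strong duality: c^T x* = b^T y*. Confirmed.

43.3333


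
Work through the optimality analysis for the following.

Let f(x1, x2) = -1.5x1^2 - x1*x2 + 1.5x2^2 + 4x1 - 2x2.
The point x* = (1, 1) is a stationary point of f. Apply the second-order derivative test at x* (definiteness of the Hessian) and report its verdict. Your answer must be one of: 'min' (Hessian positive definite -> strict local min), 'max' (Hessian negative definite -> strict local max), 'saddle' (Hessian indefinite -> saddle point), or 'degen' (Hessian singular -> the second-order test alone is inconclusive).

Compute the Hessian H = grad^2 f:
  H = [[-3, -1], [-1, 3]]
Verify stationarity: grad f(x*) = H x* + g = (0, 0).
Eigenvalues of H: -3.1623, 3.1623.
Eigenvalues have mixed signs, so H is indefinite -> x* is a saddle point.

saddle


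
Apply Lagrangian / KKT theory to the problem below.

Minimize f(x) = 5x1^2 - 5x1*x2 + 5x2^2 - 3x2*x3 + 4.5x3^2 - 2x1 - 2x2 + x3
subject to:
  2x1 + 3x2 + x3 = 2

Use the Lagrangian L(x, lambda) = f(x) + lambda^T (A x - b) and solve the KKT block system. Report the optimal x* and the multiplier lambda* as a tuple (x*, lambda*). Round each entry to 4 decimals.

Form the Lagrangian:
  L(x, lambda) = (1/2) x^T Q x + c^T x + lambda^T (A x - b)
Stationarity (grad_x L = 0): Q x + c + A^T lambda = 0.
Primal feasibility: A x = b.

This gives the KKT block system:
  [ Q   A^T ] [ x     ]   [-c ]
  [ A    0  ] [ lambda ] = [ b ]

Solving the linear system:
  x*      = (0.3947, 0.3972, 0.0191)
  lambda* = (0.0196)
  f(x*)   = -0.8019

x* = (0.3947, 0.3972, 0.0191), lambda* = (0.0196)


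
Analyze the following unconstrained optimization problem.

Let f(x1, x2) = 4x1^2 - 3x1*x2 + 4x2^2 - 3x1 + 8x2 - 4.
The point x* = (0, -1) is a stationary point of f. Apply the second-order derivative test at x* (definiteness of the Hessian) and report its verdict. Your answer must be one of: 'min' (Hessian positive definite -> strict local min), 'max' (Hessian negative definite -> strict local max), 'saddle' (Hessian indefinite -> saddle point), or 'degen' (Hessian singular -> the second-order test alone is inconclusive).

Compute the Hessian H = grad^2 f:
  H = [[8, -3], [-3, 8]]
Verify stationarity: grad f(x*) = H x* + g = (0, 0).
Eigenvalues of H: 5, 11.
Both eigenvalues > 0, so H is positive definite -> x* is a strict local min.

min


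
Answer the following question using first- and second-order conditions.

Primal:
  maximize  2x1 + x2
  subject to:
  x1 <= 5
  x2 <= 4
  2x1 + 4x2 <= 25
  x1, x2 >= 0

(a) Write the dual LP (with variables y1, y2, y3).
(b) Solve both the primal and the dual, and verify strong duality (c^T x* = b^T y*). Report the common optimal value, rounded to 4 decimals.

The standard primal-dual pair for 'max c^T x s.t. A x <= b, x >= 0' is:
  Dual:  min b^T y  s.t.  A^T y >= c,  y >= 0.

So the dual LP is:
  minimize  5y1 + 4y2 + 25y3
  subject to:
    y1 + 2y3 >= 2
    y2 + 4y3 >= 1
    y1, y2, y3 >= 0

Solving the primal: x* = (5, 3.75).
  primal value c^T x* = 13.75.
Solving the dual: y* = (1.5, 0, 0.25).
  dual value b^T y* = 13.75.
Strong duality: c^T x* = b^T y*. Confirmed.

13.75


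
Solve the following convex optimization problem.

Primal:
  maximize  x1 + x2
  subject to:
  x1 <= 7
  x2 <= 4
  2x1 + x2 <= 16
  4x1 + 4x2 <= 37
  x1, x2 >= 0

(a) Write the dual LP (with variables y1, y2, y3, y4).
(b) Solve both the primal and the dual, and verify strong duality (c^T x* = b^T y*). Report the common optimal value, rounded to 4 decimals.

The standard primal-dual pair for 'max c^T x s.t. A x <= b, x >= 0' is:
  Dual:  min b^T y  s.t.  A^T y >= c,  y >= 0.

So the dual LP is:
  minimize  7y1 + 4y2 + 16y3 + 37y4
  subject to:
    y1 + 2y3 + 4y4 >= 1
    y2 + y3 + 4y4 >= 1
    y1, y2, y3, y4 >= 0

Solving the primal: x* = (6.75, 2.5).
  primal value c^T x* = 9.25.
Solving the dual: y* = (0, 0, 0, 0.25).
  dual value b^T y* = 9.25.
Strong duality: c^T x* = b^T y*. Confirmed.

9.25


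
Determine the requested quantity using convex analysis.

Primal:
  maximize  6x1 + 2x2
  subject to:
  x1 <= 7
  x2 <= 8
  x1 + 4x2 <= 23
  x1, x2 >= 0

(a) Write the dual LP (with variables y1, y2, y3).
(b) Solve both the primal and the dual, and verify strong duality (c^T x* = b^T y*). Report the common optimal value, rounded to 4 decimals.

The standard primal-dual pair for 'max c^T x s.t. A x <= b, x >= 0' is:
  Dual:  min b^T y  s.t.  A^T y >= c,  y >= 0.

So the dual LP is:
  minimize  7y1 + 8y2 + 23y3
  subject to:
    y1 + y3 >= 6
    y2 + 4y3 >= 2
    y1, y2, y3 >= 0

Solving the primal: x* = (7, 4).
  primal value c^T x* = 50.
Solving the dual: y* = (5.5, 0, 0.5).
  dual value b^T y* = 50.
Strong duality: c^T x* = b^T y*. Confirmed.

50


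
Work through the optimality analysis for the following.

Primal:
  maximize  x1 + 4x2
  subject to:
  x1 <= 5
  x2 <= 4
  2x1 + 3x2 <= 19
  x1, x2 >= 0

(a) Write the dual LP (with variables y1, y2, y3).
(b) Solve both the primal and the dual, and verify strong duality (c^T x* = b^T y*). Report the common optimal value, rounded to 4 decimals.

The standard primal-dual pair for 'max c^T x s.t. A x <= b, x >= 0' is:
  Dual:  min b^T y  s.t.  A^T y >= c,  y >= 0.

So the dual LP is:
  minimize  5y1 + 4y2 + 19y3
  subject to:
    y1 + 2y3 >= 1
    y2 + 3y3 >= 4
    y1, y2, y3 >= 0

Solving the primal: x* = (3.5, 4).
  primal value c^T x* = 19.5.
Solving the dual: y* = (0, 2.5, 0.5).
  dual value b^T y* = 19.5.
Strong duality: c^T x* = b^T y*. Confirmed.

19.5


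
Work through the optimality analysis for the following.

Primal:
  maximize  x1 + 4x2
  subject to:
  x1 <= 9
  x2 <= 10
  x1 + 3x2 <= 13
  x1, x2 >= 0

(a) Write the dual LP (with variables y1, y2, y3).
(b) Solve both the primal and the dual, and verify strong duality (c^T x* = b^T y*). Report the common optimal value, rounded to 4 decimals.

The standard primal-dual pair for 'max c^T x s.t. A x <= b, x >= 0' is:
  Dual:  min b^T y  s.t.  A^T y >= c,  y >= 0.

So the dual LP is:
  minimize  9y1 + 10y2 + 13y3
  subject to:
    y1 + y3 >= 1
    y2 + 3y3 >= 4
    y1, y2, y3 >= 0

Solving the primal: x* = (0, 4.3333).
  primal value c^T x* = 17.3333.
Solving the dual: y* = (0, 0, 1.3333).
  dual value b^T y* = 17.3333.
Strong duality: c^T x* = b^T y*. Confirmed.

17.3333


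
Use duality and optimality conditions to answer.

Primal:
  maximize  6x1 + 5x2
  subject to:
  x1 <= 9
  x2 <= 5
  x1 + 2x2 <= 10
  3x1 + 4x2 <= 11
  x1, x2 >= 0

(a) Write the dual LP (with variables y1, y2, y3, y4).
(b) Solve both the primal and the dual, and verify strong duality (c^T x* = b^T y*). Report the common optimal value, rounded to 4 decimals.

The standard primal-dual pair for 'max c^T x s.t. A x <= b, x >= 0' is:
  Dual:  min b^T y  s.t.  A^T y >= c,  y >= 0.

So the dual LP is:
  minimize  9y1 + 5y2 + 10y3 + 11y4
  subject to:
    y1 + y3 + 3y4 >= 6
    y2 + 2y3 + 4y4 >= 5
    y1, y2, y3, y4 >= 0

Solving the primal: x* = (3.6667, 0).
  primal value c^T x* = 22.
Solving the dual: y* = (0, 0, 0, 2).
  dual value b^T y* = 22.
Strong duality: c^T x* = b^T y*. Confirmed.

22


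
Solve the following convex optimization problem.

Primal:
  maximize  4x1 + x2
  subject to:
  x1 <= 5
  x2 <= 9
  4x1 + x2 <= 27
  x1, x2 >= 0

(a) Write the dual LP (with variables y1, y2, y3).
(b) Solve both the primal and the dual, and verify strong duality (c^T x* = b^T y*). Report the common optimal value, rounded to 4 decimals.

The standard primal-dual pair for 'max c^T x s.t. A x <= b, x >= 0' is:
  Dual:  min b^T y  s.t.  A^T y >= c,  y >= 0.

So the dual LP is:
  minimize  5y1 + 9y2 + 27y3
  subject to:
    y1 + 4y3 >= 4
    y2 + y3 >= 1
    y1, y2, y3 >= 0

Solving the primal: x* = (4.5, 9).
  primal value c^T x* = 27.
Solving the dual: y* = (0, 0, 1).
  dual value b^T y* = 27.
Strong duality: c^T x* = b^T y*. Confirmed.

27


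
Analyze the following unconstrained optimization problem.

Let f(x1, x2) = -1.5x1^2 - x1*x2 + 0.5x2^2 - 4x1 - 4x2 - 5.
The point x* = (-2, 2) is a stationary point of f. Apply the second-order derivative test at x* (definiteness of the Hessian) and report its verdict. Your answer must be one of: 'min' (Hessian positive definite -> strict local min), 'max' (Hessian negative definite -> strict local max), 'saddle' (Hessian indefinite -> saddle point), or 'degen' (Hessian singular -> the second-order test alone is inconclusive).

Compute the Hessian H = grad^2 f:
  H = [[-3, -1], [-1, 1]]
Verify stationarity: grad f(x*) = H x* + g = (0, 0).
Eigenvalues of H: -3.2361, 1.2361.
Eigenvalues have mixed signs, so H is indefinite -> x* is a saddle point.

saddle


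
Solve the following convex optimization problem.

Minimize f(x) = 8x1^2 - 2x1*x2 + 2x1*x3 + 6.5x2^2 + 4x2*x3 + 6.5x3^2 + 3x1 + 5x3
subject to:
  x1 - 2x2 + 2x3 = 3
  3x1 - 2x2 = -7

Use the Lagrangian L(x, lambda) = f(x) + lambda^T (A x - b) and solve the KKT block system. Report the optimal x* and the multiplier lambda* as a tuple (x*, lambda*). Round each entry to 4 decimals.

Form the Lagrangian:
  L(x, lambda) = (1/2) x^T Q x + c^T x + lambda^T (A x - b)
Stationarity (grad_x L = 0): Q x + c + A^T lambda = 0.
Primal feasibility: A x = b.

This gives the KKT block system:
  [ Q   A^T ] [ x     ]   [-c ]
  [ A    0  ] [ lambda ] = [ b ]

Solving the linear system:
  x*      = (-2.7582, -0.6374, 2.2418)
  lambda* = (-13.0385, 16.1374)
  f(x*)   = 77.5055

x* = (-2.7582, -0.6374, 2.2418), lambda* = (-13.0385, 16.1374)


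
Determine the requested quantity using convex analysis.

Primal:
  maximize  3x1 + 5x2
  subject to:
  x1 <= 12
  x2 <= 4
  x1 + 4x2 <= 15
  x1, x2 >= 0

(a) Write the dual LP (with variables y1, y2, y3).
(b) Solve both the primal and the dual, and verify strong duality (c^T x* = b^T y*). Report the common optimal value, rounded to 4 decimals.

The standard primal-dual pair for 'max c^T x s.t. A x <= b, x >= 0' is:
  Dual:  min b^T y  s.t.  A^T y >= c,  y >= 0.

So the dual LP is:
  minimize  12y1 + 4y2 + 15y3
  subject to:
    y1 + y3 >= 3
    y2 + 4y3 >= 5
    y1, y2, y3 >= 0

Solving the primal: x* = (12, 0.75).
  primal value c^T x* = 39.75.
Solving the dual: y* = (1.75, 0, 1.25).
  dual value b^T y* = 39.75.
Strong duality: c^T x* = b^T y*. Confirmed.

39.75


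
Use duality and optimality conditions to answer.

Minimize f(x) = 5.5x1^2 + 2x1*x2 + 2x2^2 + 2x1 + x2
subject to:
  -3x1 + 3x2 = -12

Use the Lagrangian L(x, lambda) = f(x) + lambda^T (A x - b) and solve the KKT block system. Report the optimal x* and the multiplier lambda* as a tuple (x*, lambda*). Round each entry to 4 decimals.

Form the Lagrangian:
  L(x, lambda) = (1/2) x^T Q x + c^T x + lambda^T (A x - b)
Stationarity (grad_x L = 0): Q x + c + A^T lambda = 0.
Primal feasibility: A x = b.

This gives the KKT block system:
  [ Q   A^T ] [ x     ]   [-c ]
  [ A    0  ] [ lambda ] = [ b ]

Solving the linear system:
  x*      = (1.1053, -2.8947)
  lambda* = (2.7895)
  f(x*)   = 16.3947

x* = (1.1053, -2.8947), lambda* = (2.7895)


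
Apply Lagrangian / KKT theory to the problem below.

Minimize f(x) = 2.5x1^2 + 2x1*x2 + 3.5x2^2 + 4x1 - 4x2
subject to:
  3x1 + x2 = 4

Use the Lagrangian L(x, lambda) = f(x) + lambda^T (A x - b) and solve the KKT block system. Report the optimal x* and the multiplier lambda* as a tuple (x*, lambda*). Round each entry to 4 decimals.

Form the Lagrangian:
  L(x, lambda) = (1/2) x^T Q x + c^T x + lambda^T (A x - b)
Stationarity (grad_x L = 0): Q x + c + A^T lambda = 0.
Primal feasibility: A x = b.

This gives the KKT block system:
  [ Q   A^T ] [ x     ]   [-c ]
  [ A    0  ] [ lambda ] = [ b ]

Solving the linear system:
  x*      = (1.0714, 0.7857)
  lambda* = (-3.6429)
  f(x*)   = 7.8571

x* = (1.0714, 0.7857), lambda* = (-3.6429)


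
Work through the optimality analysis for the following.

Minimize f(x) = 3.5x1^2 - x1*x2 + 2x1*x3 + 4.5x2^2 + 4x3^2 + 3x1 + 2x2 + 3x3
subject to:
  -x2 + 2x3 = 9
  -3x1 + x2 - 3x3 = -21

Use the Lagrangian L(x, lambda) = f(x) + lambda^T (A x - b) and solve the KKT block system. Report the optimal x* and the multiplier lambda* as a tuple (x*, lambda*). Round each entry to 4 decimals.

Form the Lagrangian:
  L(x, lambda) = (1/2) x^T Q x + c^T x + lambda^T (A x - b)
Stationarity (grad_x L = 0): Q x + c + A^T lambda = 0.
Primal feasibility: A x = b.

This gives the KKT block system:
  [ Q   A^T ] [ x     ]   [-c ]
  [ A    0  ] [ lambda ] = [ b ]

Solving the linear system:
  x*      = (2.7469, -1.4814, 3.7593)
  lambda* = (-3.67, 10.4094)
  f(x*)   = 134.0918

x* = (2.7469, -1.4814, 3.7593), lambda* = (-3.67, 10.4094)


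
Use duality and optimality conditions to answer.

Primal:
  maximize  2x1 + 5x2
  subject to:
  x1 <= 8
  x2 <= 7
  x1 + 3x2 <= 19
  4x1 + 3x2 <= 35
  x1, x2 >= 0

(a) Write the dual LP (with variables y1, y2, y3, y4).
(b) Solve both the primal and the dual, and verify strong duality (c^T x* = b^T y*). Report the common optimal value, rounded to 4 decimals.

The standard primal-dual pair for 'max c^T x s.t. A x <= b, x >= 0' is:
  Dual:  min b^T y  s.t.  A^T y >= c,  y >= 0.

So the dual LP is:
  minimize  8y1 + 7y2 + 19y3 + 35y4
  subject to:
    y1 + y3 + 4y4 >= 2
    y2 + 3y3 + 3y4 >= 5
    y1, y2, y3, y4 >= 0

Solving the primal: x* = (5.3333, 4.5556).
  primal value c^T x* = 33.4444.
Solving the dual: y* = (0, 0, 1.5556, 0.1111).
  dual value b^T y* = 33.4444.
Strong duality: c^T x* = b^T y*. Confirmed.

33.4444


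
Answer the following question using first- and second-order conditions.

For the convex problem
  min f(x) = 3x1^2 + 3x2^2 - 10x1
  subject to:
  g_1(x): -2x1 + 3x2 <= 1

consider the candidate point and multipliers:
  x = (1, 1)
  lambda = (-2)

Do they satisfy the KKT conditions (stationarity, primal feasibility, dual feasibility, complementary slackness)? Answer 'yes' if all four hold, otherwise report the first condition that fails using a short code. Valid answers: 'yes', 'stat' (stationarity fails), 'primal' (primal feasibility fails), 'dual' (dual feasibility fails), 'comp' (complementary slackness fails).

Gradient of f: grad f(x) = Q x + c = (-4, 6)
Constraint values g_i(x) = a_i^T x - b_i:
  g_1((1, 1)) = 0
Stationarity residual: grad f(x) + sum_i lambda_i a_i = (0, 0)
  -> stationarity OK
Primal feasibility (all g_i <= 0): OK
Dual feasibility (all lambda_i >= 0): FAILS
Complementary slackness (lambda_i * g_i(x) = 0 for all i): OK

Verdict: the first failing condition is dual_feasibility -> dual.

dual
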